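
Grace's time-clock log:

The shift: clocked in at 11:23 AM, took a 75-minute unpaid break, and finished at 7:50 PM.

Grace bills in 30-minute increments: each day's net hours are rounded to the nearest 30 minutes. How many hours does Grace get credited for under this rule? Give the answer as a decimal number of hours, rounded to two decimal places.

7.00 hours

The shift: 11:23 AM–7:50 PM = 8 h 27 min − 75 min = 7 h 12 min → rounds to 7 h 0 min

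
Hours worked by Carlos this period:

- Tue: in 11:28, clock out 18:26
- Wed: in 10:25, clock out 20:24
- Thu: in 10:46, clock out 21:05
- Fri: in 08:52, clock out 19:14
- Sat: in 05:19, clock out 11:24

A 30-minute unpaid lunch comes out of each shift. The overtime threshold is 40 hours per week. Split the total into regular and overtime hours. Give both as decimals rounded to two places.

Tue: 11:28–18:26 = 6 h 58 min; less 30 min break → 6 h 28 min
Wed: 10:25–20:24 = 9 h 59 min; less 30 min break → 9 h 29 min
Thu: 10:46–21:05 = 10 h 19 min; less 30 min break → 9 h 49 min
Fri: 08:52–19:14 = 10 h 22 min; less 30 min break → 9 h 52 min
Sat: 05:19–11:24 = 6 h 5 min; less 30 min break → 5 h 35 min
Total worked: 41 h 13 min = 41.22 h.
Threshold 40 h → overtime 1 h 13 min, regular 40 h 0 min.

Regular 40.00 hours, overtime 1.22 hours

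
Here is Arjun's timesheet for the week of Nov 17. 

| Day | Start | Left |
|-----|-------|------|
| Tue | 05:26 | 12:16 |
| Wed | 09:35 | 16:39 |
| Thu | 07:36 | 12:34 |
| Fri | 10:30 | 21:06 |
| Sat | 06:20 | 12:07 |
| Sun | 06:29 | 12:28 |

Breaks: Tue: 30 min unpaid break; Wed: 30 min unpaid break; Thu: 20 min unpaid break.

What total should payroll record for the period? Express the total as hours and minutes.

Tue: 05:26–12:16 = 6 h 50 min; less 30 min break → 6 h 20 min
Wed: 09:35–16:39 = 7 h 4 min; less 30 min break → 6 h 34 min
Thu: 07:36–12:34 = 4 h 58 min; less 20 min break → 4 h 38 min
Fri: 10:30–21:06 = 10 h 36 min
Sat: 06:20–12:07 = 5 h 47 min
Sun: 06:29–12:28 = 5 h 59 min
Total: 6 h 20 min + 6 h 34 min + 4 h 38 min + 10 h 36 min + 5 h 47 min + 5 h 59 min = 39 h 54 min.

39 h 54 min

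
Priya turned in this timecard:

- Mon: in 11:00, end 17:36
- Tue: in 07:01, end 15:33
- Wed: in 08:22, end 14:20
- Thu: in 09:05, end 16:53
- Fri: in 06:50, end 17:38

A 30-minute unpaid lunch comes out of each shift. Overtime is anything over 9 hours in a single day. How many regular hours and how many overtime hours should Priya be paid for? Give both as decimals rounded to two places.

Regular 35.90 hours, overtime 1.30 hours

Mon: 11:00–17:36 = 6 h 36 min; less 30 min break → 6 h 6 min
Tue: 07:01–15:33 = 8 h 32 min; less 30 min break → 8 h 2 min
Wed: 08:22–14:20 = 5 h 58 min; less 30 min break → 5 h 28 min
Thu: 09:05–16:53 = 7 h 48 min; less 30 min break → 7 h 18 min
Fri: 06:50–17:38 = 10 h 48 min; less 30 min break → 10 h 18 min
Mon reg 6 h 6 min / OT 0 h 0 min; Tue reg 8 h 2 min / OT 0 h 0 min; Wed reg 5 h 28 min / OT 0 h 0 min; Thu reg 7 h 18 min / OT 0 h 0 min; Fri reg 9 h 0 min / OT 1 h 18 min.
Totals: regular 35 h 54 min, overtime 1 h 18 min.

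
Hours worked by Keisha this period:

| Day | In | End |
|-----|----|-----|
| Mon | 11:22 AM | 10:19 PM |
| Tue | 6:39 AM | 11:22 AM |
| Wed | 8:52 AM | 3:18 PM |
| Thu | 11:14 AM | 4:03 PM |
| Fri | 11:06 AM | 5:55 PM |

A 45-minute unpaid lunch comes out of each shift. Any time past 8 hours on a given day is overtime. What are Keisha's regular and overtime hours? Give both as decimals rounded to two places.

Regular 27.78 hours, overtime 2.20 hours

Mon: 11:22 AM–10:19 PM = 10 h 57 min; less 45 min break → 10 h 12 min
Tue: 6:39 AM–11:22 AM = 4 h 43 min; less 45 min break → 3 h 58 min
Wed: 8:52 AM–3:18 PM = 6 h 26 min; less 45 min break → 5 h 41 min
Thu: 11:14 AM–4:03 PM = 4 h 49 min; less 45 min break → 4 h 4 min
Fri: 11:06 AM–5:55 PM = 6 h 49 min; less 45 min break → 6 h 4 min
Mon reg 8 h 0 min / OT 2 h 12 min; Tue reg 3 h 58 min / OT 0 h 0 min; Wed reg 5 h 41 min / OT 0 h 0 min; Thu reg 4 h 4 min / OT 0 h 0 min; Fri reg 6 h 4 min / OT 0 h 0 min.
Totals: regular 27 h 47 min, overtime 2 h 12 min.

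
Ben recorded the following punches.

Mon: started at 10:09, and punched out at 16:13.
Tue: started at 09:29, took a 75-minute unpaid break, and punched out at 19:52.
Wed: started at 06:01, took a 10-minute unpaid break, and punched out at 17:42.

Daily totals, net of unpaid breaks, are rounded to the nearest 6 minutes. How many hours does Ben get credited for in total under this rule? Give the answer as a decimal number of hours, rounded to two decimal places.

26.70 hours

Mon: 10:09–16:13 = 6 h 4 min → rounds to 6 h 6 min
Tue: 09:29–19:52 = 10 h 23 min − 75 min = 9 h 8 min → rounds to 9 h 6 min
Wed: 06:01–17:42 = 11 h 41 min − 10 min = 11 h 31 min → rounds to 11 h 30 min
Total credited: 26 h 42 min.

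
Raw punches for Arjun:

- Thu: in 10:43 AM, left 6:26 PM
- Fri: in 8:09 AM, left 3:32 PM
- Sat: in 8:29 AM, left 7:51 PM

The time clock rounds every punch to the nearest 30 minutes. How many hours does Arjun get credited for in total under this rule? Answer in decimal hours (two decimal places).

27.00 hours

Thu: in 10:43 AM→10:30 AM, out 6:26 PM→6:30 PM; 8 h 0 min
Fri: in 8:09 AM→8:00 AM, out 3:32 PM→3:30 PM; 7 h 30 min
Sat: in 8:29 AM→8:30 AM, out 7:51 PM→8:00 PM; 11 h 30 min
Total credited: 27 h 0 min.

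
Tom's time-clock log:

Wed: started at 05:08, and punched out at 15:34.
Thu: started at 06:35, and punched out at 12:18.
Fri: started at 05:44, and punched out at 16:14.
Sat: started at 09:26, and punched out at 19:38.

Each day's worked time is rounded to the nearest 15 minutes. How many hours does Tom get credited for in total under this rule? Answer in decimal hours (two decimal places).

37.00 hours

Wed: 05:08–15:34 = 10 h 26 min → rounds to 10 h 30 min
Thu: 06:35–12:18 = 5 h 43 min → rounds to 5 h 45 min
Fri: 05:44–16:14 = 10 h 30 min → rounds to 10 h 30 min
Sat: 09:26–19:38 = 10 h 12 min → rounds to 10 h 15 min
Total credited: 37 h 0 min.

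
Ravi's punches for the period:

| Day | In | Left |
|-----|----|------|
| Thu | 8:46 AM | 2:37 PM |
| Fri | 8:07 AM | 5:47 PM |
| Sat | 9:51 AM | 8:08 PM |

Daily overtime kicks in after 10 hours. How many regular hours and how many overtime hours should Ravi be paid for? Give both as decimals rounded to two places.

Thu: 8:46 AM–2:37 PM = 5 h 51 min
Fri: 8:07 AM–5:47 PM = 9 h 40 min
Sat: 9:51 AM–8:08 PM = 10 h 17 min
Thu reg 5 h 51 min / OT 0 h 0 min; Fri reg 9 h 40 min / OT 0 h 0 min; Sat reg 10 h 0 min / OT 0 h 17 min.
Totals: regular 25 h 31 min, overtime 0 h 17 min.

Regular 25.52 hours, overtime 0.28 hours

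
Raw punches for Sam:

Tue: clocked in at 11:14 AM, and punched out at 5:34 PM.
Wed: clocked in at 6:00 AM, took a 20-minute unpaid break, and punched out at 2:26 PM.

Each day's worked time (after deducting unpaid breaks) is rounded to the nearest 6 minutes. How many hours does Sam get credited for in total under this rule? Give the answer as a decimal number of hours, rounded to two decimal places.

14.40 hours

Tue: 11:14 AM–5:34 PM = 6 h 20 min → rounds to 6 h 18 min
Wed: 6:00 AM–2:26 PM = 8 h 26 min − 20 min = 8 h 6 min → rounds to 8 h 6 min
Total credited: 14 h 24 min.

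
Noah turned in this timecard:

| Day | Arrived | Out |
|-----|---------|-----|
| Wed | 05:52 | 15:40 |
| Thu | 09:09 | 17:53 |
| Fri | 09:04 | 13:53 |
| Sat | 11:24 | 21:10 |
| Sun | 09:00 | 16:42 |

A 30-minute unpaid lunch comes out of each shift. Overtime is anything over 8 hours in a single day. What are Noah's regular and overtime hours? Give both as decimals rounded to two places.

Regular 35.52 hours, overtime 2.80 hours

Wed: 05:52–15:40 = 9 h 48 min; less 30 min break → 9 h 18 min
Thu: 09:09–17:53 = 8 h 44 min; less 30 min break → 8 h 14 min
Fri: 09:04–13:53 = 4 h 49 min; less 30 min break → 4 h 19 min
Sat: 11:24–21:10 = 9 h 46 min; less 30 min break → 9 h 16 min
Sun: 09:00–16:42 = 7 h 42 min; less 30 min break → 7 h 12 min
Wed reg 8 h 0 min / OT 1 h 18 min; Thu reg 8 h 0 min / OT 0 h 14 min; Fri reg 4 h 19 min / OT 0 h 0 min; Sat reg 8 h 0 min / OT 1 h 16 min; Sun reg 7 h 12 min / OT 0 h 0 min.
Totals: regular 35 h 31 min, overtime 2 h 48 min.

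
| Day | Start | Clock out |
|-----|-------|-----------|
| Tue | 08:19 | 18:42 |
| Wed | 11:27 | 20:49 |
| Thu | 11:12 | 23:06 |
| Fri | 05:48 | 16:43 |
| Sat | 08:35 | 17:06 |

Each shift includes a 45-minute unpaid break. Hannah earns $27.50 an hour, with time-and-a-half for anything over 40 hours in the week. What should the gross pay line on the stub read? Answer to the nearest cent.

Tue: 08:19–18:42 = 10 h 23 min; less 45 min break → 9 h 38 min
Wed: 11:27–20:49 = 9 h 22 min; less 45 min break → 8 h 37 min
Thu: 11:12–23:06 = 11 h 54 min; less 45 min break → 11 h 9 min
Fri: 05:48–16:43 = 10 h 55 min; less 45 min break → 10 h 10 min
Sat: 08:35–17:06 = 8 h 31 min; less 45 min break → 7 h 46 min
Total worked: 47 h 20 min = 2840 min.
Regular 40 h 0 min = 2400 min at $27.50/h; overtime 7 h 20 min = 440 min at $41.25/h.
Pay = (2400 × $27.50 + 440 × $41.25) ÷ 60 = $1402.50.

$1402.50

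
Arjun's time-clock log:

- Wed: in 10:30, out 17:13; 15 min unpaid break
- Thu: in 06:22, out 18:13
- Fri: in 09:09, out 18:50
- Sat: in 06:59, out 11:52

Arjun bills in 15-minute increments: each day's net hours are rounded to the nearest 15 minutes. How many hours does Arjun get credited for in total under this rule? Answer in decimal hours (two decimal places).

33.00 hours

Wed: 10:30–17:13 = 6 h 43 min − 15 min = 6 h 28 min → rounds to 6 h 30 min
Thu: 06:22–18:13 = 11 h 51 min → rounds to 11 h 45 min
Fri: 09:09–18:50 = 9 h 41 min → rounds to 9 h 45 min
Sat: 06:59–11:52 = 4 h 53 min → rounds to 5 h 0 min
Total credited: 33 h 0 min.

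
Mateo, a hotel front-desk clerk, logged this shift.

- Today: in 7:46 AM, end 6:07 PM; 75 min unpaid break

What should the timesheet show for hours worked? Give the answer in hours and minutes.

9 h 6 min

Today: 7:46 AM–6:07 PM = 10 h 21 min; less 75 min break → 9 h 6 min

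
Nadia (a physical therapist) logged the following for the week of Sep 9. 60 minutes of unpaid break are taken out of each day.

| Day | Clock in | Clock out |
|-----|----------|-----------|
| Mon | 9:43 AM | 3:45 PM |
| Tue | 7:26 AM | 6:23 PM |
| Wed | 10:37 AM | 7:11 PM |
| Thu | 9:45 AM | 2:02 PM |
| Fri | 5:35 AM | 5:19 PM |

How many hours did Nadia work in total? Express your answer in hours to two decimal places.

Mon: 9:43 AM–3:45 PM = 6 h 2 min; less 60 min break → 5 h 2 min
Tue: 7:26 AM–6:23 PM = 10 h 57 min; less 60 min break → 9 h 57 min
Wed: 10:37 AM–7:11 PM = 8 h 34 min; less 60 min break → 7 h 34 min
Thu: 9:45 AM–2:02 PM = 4 h 17 min; less 60 min break → 3 h 17 min
Fri: 5:35 AM–5:19 PM = 11 h 44 min; less 60 min break → 10 h 44 min
Total: 5 h 2 min + 9 h 57 min + 7 h 34 min + 3 h 17 min + 10 h 44 min = 36 h 34 min.

36.57 hours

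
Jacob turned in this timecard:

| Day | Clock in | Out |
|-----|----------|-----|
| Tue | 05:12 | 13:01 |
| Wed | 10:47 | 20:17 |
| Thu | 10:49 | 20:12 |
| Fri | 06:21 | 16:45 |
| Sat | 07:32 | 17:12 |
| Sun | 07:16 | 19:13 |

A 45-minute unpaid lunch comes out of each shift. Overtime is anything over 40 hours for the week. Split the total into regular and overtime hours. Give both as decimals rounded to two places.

Tue: 05:12–13:01 = 7 h 49 min; less 45 min break → 7 h 4 min
Wed: 10:47–20:17 = 9 h 30 min; less 45 min break → 8 h 45 min
Thu: 10:49–20:12 = 9 h 23 min; less 45 min break → 8 h 38 min
Fri: 06:21–16:45 = 10 h 24 min; less 45 min break → 9 h 39 min
Sat: 07:32–17:12 = 9 h 40 min; less 45 min break → 8 h 55 min
Sun: 07:16–19:13 = 11 h 57 min; less 45 min break → 11 h 12 min
Total worked: 54 h 13 min = 54.22 h.
Threshold 40 h → overtime 14 h 13 min, regular 40 h 0 min.

Regular 40.00 hours, overtime 14.22 hours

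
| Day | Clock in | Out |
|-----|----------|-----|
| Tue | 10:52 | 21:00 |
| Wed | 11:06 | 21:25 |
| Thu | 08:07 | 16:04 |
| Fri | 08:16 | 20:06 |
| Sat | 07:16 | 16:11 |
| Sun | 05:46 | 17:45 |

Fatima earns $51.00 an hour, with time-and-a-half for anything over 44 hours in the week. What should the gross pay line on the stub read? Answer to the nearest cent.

$3554.70

Tue: 10:52–21:00 = 10 h 8 min
Wed: 11:06–21:25 = 10 h 19 min
Thu: 08:07–16:04 = 7 h 57 min
Fri: 08:16–20:06 = 11 h 50 min
Sat: 07:16–16:11 = 8 h 55 min
Sun: 05:46–17:45 = 11 h 59 min
Total worked: 61 h 8 min = 3668 min.
Regular 44 h 0 min = 2640 min at $51.00/h; overtime 17 h 8 min = 1028 min at $76.50/h.
Pay = (2640 × $51.00 + 1028 × $76.50) ÷ 60 = $3554.70.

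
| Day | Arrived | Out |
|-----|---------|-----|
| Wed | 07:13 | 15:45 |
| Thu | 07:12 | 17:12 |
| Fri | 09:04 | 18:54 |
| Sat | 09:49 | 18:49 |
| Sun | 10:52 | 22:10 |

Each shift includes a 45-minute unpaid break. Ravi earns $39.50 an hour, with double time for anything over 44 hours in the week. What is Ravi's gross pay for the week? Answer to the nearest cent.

Wed: 07:13–15:45 = 8 h 32 min; less 45 min break → 7 h 47 min
Thu: 07:12–17:12 = 10 h 0 min; less 45 min break → 9 h 15 min
Fri: 09:04–18:54 = 9 h 50 min; less 45 min break → 9 h 5 min
Sat: 09:49–18:49 = 9 h 0 min; less 45 min break → 8 h 15 min
Sun: 10:52–22:10 = 11 h 18 min; less 45 min break → 10 h 33 min
Total worked: 44 h 55 min = 2695 min.
Regular 44 h 0 min = 2640 min at $39.50/h; overtime 0 h 55 min = 55 min at $79.00/h.
Pay = (2640 × $39.50 + 55 × $79.00) ÷ 60 = $1810.42.

$1810.42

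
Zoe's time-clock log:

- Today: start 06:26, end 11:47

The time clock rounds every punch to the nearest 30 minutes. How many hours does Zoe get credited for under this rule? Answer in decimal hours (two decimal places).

Today: in 06:26→06:30, out 11:47→12:00; 5 h 30 min

5.50 hours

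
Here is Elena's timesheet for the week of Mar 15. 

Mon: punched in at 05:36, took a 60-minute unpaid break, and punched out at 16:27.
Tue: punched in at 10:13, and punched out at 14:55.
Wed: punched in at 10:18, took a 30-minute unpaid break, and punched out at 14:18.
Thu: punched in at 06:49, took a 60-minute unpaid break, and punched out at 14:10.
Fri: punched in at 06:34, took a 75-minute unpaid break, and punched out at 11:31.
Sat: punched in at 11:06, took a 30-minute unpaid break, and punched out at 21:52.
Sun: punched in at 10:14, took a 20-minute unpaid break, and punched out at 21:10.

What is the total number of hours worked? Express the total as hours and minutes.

48 h 58 min

Mon: 05:36–16:27 = 10 h 51 min; less 60 min break → 9 h 51 min
Tue: 10:13–14:55 = 4 h 42 min
Wed: 10:18–14:18 = 4 h 0 min; less 30 min break → 3 h 30 min
Thu: 06:49–14:10 = 7 h 21 min; less 60 min break → 6 h 21 min
Fri: 06:34–11:31 = 4 h 57 min; less 75 min break → 3 h 42 min
Sat: 11:06–21:52 = 10 h 46 min; less 30 min break → 10 h 16 min
Sun: 10:14–21:10 = 10 h 56 min; less 20 min break → 10 h 36 min
Total: 9 h 51 min + 4 h 42 min + 3 h 30 min + 6 h 21 min + 3 h 42 min + 10 h 16 min + 10 h 36 min = 48 h 58 min.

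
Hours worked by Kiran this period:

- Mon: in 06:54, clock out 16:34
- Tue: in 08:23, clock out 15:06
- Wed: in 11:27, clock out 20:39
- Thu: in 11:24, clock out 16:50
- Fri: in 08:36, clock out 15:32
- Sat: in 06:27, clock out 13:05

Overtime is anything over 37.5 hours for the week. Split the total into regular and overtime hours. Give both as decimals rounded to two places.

Mon: 06:54–16:34 = 9 h 40 min
Tue: 08:23–15:06 = 6 h 43 min
Wed: 11:27–20:39 = 9 h 12 min
Thu: 11:24–16:50 = 5 h 26 min
Fri: 08:36–15:32 = 6 h 56 min
Sat: 06:27–13:05 = 6 h 38 min
Total worked: 44 h 35 min = 44.58 h.
Threshold 37.5 h → overtime 7 h 5 min, regular 37 h 30 min.

Regular 37.50 hours, overtime 7.08 hours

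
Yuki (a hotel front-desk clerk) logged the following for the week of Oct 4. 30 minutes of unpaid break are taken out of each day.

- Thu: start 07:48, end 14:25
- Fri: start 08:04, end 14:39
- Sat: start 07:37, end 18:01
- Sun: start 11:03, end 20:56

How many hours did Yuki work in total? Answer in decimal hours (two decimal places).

31.48 hours

Thu: 07:48–14:25 = 6 h 37 min; less 30 min break → 6 h 7 min
Fri: 08:04–14:39 = 6 h 35 min; less 30 min break → 6 h 5 min
Sat: 07:37–18:01 = 10 h 24 min; less 30 min break → 9 h 54 min
Sun: 11:03–20:56 = 9 h 53 min; less 30 min break → 9 h 23 min
Total: 6 h 7 min + 6 h 5 min + 9 h 54 min + 9 h 23 min = 31 h 29 min.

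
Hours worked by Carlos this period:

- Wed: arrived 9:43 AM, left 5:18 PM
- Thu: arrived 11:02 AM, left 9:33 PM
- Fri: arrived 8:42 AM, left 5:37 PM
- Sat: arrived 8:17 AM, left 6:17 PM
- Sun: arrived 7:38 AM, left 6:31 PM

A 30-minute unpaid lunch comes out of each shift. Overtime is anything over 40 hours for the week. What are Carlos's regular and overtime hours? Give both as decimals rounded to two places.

Regular 40.00 hours, overtime 5.40 hours

Wed: 9:43 AM–5:18 PM = 7 h 35 min; less 30 min break → 7 h 5 min
Thu: 11:02 AM–9:33 PM = 10 h 31 min; less 30 min break → 10 h 1 min
Fri: 8:42 AM–5:37 PM = 8 h 55 min; less 30 min break → 8 h 25 min
Sat: 8:17 AM–6:17 PM = 10 h 0 min; less 30 min break → 9 h 30 min
Sun: 7:38 AM–6:31 PM = 10 h 53 min; less 30 min break → 10 h 23 min
Total worked: 45 h 24 min = 45.40 h.
Threshold 40 h → overtime 5 h 24 min, regular 40 h 0 min.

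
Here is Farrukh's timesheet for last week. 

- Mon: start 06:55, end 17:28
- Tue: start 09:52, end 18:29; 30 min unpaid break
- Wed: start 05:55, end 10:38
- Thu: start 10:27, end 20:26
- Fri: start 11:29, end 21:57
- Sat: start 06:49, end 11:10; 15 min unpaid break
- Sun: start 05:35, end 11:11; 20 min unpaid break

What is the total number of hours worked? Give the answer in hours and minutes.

Mon: 06:55–17:28 = 10 h 33 min
Tue: 09:52–18:29 = 8 h 37 min; less 30 min break → 8 h 7 min
Wed: 05:55–10:38 = 4 h 43 min
Thu: 10:27–20:26 = 9 h 59 min
Fri: 11:29–21:57 = 10 h 28 min
Sat: 06:49–11:10 = 4 h 21 min; less 15 min break → 4 h 6 min
Sun: 05:35–11:11 = 5 h 36 min; less 20 min break → 5 h 16 min
Total: 10 h 33 min + 8 h 7 min + 4 h 43 min + 9 h 59 min + 10 h 28 min + 4 h 6 min + 5 h 16 min = 53 h 12 min.

53 h 12 min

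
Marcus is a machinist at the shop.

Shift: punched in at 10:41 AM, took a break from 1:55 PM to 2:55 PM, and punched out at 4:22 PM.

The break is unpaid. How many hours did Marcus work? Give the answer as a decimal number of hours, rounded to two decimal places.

Shift: 10:41 AM–4:22 PM = 5 h 41 min; less 60 min break → 4 h 41 min

4.68 hours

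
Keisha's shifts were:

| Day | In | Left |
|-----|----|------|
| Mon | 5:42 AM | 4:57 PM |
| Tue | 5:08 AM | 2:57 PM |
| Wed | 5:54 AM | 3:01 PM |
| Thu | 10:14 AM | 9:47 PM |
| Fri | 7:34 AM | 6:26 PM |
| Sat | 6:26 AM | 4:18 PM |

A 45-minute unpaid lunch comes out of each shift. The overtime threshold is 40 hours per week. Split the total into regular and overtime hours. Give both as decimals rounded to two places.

Mon: 5:42 AM–4:57 PM = 11 h 15 min; less 45 min break → 10 h 30 min
Tue: 5:08 AM–2:57 PM = 9 h 49 min; less 45 min break → 9 h 4 min
Wed: 5:54 AM–3:01 PM = 9 h 7 min; less 45 min break → 8 h 22 min
Thu: 10:14 AM–9:47 PM = 11 h 33 min; less 45 min break → 10 h 48 min
Fri: 7:34 AM–6:26 PM = 10 h 52 min; less 45 min break → 10 h 7 min
Sat: 6:26 AM–4:18 PM = 9 h 52 min; less 45 min break → 9 h 7 min
Total worked: 57 h 58 min = 57.97 h.
Threshold 40 h → overtime 17 h 58 min, regular 40 h 0 min.

Regular 40.00 hours, overtime 17.97 hours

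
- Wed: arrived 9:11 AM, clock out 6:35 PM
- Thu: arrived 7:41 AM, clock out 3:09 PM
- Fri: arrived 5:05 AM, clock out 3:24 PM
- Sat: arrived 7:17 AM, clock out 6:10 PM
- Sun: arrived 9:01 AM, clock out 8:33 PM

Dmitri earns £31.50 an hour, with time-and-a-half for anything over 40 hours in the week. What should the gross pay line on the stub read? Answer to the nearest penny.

£1713.60

Wed: 9:11 AM–6:35 PM = 9 h 24 min
Thu: 7:41 AM–3:09 PM = 7 h 28 min
Fri: 5:05 AM–3:24 PM = 10 h 19 min
Sat: 7:17 AM–6:10 PM = 10 h 53 min
Sun: 9:01 AM–8:33 PM = 11 h 32 min
Total worked: 49 h 36 min = 2976 min.
Regular 40 h 0 min = 2400 min at £31.50/h; overtime 9 h 36 min = 576 min at £47.25/h.
Pay = (2400 × £31.50 + 576 × £47.25) ÷ 60 = £1713.60.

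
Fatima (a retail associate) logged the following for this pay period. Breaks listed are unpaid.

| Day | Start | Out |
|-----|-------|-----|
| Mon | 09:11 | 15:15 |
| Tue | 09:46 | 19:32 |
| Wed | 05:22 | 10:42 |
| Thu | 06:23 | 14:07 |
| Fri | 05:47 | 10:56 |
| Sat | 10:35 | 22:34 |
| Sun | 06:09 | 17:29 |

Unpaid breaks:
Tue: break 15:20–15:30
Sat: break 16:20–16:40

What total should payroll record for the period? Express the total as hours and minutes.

Mon: 09:11–15:15 = 6 h 4 min
Tue: 09:46–19:32 = 9 h 46 min; less 10 min break → 9 h 36 min
Wed: 05:22–10:42 = 5 h 20 min
Thu: 06:23–14:07 = 7 h 44 min
Fri: 05:47–10:56 = 5 h 9 min
Sat: 10:35–22:34 = 11 h 59 min; less 20 min break → 11 h 39 min
Sun: 06:09–17:29 = 11 h 20 min
Total: 6 h 4 min + 9 h 36 min + 5 h 20 min + 7 h 44 min + 5 h 9 min + 11 h 39 min + 11 h 20 min = 56 h 52 min.

56 h 52 min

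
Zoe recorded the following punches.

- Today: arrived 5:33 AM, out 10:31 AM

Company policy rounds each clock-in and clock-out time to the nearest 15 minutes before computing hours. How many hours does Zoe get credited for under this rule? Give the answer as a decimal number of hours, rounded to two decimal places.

5.00 hours

Today: in 5:33 AM→5:30 AM, out 10:31 AM→10:30 AM; 5 h 0 min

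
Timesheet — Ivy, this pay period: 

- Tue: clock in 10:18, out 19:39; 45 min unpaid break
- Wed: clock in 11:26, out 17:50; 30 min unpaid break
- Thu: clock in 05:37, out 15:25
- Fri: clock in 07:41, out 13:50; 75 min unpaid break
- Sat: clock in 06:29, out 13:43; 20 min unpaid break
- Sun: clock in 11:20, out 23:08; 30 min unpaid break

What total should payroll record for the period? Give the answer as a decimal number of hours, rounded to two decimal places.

47.40 hours

Tue: 10:18–19:39 = 9 h 21 min; less 45 min break → 8 h 36 min
Wed: 11:26–17:50 = 6 h 24 min; less 30 min break → 5 h 54 min
Thu: 05:37–15:25 = 9 h 48 min
Fri: 07:41–13:50 = 6 h 9 min; less 75 min break → 4 h 54 min
Sat: 06:29–13:43 = 7 h 14 min; less 20 min break → 6 h 54 min
Sun: 11:20–23:08 = 11 h 48 min; less 30 min break → 11 h 18 min
Total: 8 h 36 min + 5 h 54 min + 9 h 48 min + 4 h 54 min + 6 h 54 min + 11 h 18 min = 47 h 24 min.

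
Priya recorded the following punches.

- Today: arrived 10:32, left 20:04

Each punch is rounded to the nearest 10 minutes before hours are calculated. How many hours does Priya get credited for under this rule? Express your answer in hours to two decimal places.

9.50 hours

Today: in 10:32→10:30, out 20:04→20:00; 9 h 30 min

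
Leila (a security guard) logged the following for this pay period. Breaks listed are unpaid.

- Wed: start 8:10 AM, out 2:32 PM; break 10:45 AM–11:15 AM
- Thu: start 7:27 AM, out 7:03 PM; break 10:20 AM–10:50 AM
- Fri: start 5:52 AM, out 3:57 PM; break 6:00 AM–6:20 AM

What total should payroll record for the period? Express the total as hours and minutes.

26 h 43 min

Wed: 8:10 AM–2:32 PM = 6 h 22 min; less 30 min break → 5 h 52 min
Thu: 7:27 AM–7:03 PM = 11 h 36 min; less 30 min break → 11 h 6 min
Fri: 5:52 AM–3:57 PM = 10 h 5 min; less 20 min break → 9 h 45 min
Total: 5 h 52 min + 11 h 6 min + 9 h 45 min = 26 h 43 min.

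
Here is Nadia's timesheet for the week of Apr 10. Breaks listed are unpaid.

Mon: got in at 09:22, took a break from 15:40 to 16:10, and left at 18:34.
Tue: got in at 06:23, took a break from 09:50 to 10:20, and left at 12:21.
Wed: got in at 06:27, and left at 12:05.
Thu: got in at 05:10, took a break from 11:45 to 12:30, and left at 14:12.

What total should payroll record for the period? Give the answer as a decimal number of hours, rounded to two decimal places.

Mon: 09:22–18:34 = 9 h 12 min; less 30 min break → 8 h 42 min
Tue: 06:23–12:21 = 5 h 58 min; less 30 min break → 5 h 28 min
Wed: 06:27–12:05 = 5 h 38 min
Thu: 05:10–14:12 = 9 h 2 min; less 45 min break → 8 h 17 min
Total: 8 h 42 min + 5 h 28 min + 5 h 38 min + 8 h 17 min = 28 h 5 min.

28.08 hours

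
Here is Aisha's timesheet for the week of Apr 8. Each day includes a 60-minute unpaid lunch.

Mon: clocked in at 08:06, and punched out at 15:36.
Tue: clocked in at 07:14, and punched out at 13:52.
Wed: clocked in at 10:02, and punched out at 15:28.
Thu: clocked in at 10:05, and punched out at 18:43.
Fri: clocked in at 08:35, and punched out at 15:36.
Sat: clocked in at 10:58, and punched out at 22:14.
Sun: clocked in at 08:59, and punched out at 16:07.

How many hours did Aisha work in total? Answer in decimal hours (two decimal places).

46.62 hours

Mon: 08:06–15:36 = 7 h 30 min; less 60 min break → 6 h 30 min
Tue: 07:14–13:52 = 6 h 38 min; less 60 min break → 5 h 38 min
Wed: 10:02–15:28 = 5 h 26 min; less 60 min break → 4 h 26 min
Thu: 10:05–18:43 = 8 h 38 min; less 60 min break → 7 h 38 min
Fri: 08:35–15:36 = 7 h 1 min; less 60 min break → 6 h 1 min
Sat: 10:58–22:14 = 11 h 16 min; less 60 min break → 10 h 16 min
Sun: 08:59–16:07 = 7 h 8 min; less 60 min break → 6 h 8 min
Total: 6 h 30 min + 5 h 38 min + 4 h 26 min + 7 h 38 min + 6 h 1 min + 10 h 16 min + 6 h 8 min = 46 h 37 min.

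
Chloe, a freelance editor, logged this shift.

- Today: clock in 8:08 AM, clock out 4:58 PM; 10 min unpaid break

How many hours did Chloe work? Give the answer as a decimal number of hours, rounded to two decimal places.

8.67 hours

Today: 8:08 AM–4:58 PM = 8 h 50 min; less 10 min break → 8 h 40 min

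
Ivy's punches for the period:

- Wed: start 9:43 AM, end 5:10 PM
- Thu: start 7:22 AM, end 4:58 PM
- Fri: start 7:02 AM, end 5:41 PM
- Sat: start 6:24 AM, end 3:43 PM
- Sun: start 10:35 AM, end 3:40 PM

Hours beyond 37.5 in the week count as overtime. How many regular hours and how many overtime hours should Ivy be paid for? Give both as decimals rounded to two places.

Wed: 9:43 AM–5:10 PM = 7 h 27 min
Thu: 7:22 AM–4:58 PM = 9 h 36 min
Fri: 7:02 AM–5:41 PM = 10 h 39 min
Sat: 6:24 AM–3:43 PM = 9 h 19 min
Sun: 10:35 AM–3:40 PM = 5 h 5 min
Total worked: 42 h 6 min = 42.10 h.
Threshold 37.5 h → overtime 4 h 36 min, regular 37 h 30 min.

Regular 37.50 hours, overtime 4.60 hours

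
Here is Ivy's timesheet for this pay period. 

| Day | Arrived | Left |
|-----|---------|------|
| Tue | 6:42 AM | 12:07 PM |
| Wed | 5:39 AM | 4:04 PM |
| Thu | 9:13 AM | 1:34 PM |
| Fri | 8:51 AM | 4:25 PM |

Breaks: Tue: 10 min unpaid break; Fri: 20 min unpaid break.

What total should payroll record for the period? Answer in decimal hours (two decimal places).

27.25 hours

Tue: 6:42 AM–12:07 PM = 5 h 25 min; less 10 min break → 5 h 15 min
Wed: 5:39 AM–4:04 PM = 10 h 25 min
Thu: 9:13 AM–1:34 PM = 4 h 21 min
Fri: 8:51 AM–4:25 PM = 7 h 34 min; less 20 min break → 7 h 14 min
Total: 5 h 15 min + 10 h 25 min + 4 h 21 min + 7 h 14 min = 27 h 15 min.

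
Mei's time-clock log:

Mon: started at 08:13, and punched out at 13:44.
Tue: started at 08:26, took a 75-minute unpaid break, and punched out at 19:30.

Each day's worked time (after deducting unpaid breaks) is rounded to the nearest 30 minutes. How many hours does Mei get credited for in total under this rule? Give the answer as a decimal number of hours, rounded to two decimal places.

Mon: 08:13–13:44 = 5 h 31 min → rounds to 5 h 30 min
Tue: 08:26–19:30 = 11 h 4 min − 75 min = 9 h 49 min → rounds to 10 h 0 min
Total credited: 15 h 30 min.

15.50 hours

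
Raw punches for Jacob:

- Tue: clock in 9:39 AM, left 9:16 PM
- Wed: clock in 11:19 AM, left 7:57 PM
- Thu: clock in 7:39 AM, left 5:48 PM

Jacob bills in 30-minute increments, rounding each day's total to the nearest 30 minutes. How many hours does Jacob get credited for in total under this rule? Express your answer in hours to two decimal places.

30.00 hours

Tue: 9:39 AM–9:16 PM = 11 h 37 min → rounds to 11 h 30 min
Wed: 11:19 AM–7:57 PM = 8 h 38 min → rounds to 8 h 30 min
Thu: 7:39 AM–5:48 PM = 10 h 9 min → rounds to 10 h 0 min
Total credited: 30 h 0 min.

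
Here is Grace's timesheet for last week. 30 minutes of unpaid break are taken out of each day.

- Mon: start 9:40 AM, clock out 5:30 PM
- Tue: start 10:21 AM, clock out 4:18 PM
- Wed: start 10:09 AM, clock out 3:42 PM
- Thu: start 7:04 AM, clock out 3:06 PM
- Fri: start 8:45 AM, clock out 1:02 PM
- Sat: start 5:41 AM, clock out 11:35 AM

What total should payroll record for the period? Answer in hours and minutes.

34 h 33 min

Mon: 9:40 AM–5:30 PM = 7 h 50 min; less 30 min break → 7 h 20 min
Tue: 10:21 AM–4:18 PM = 5 h 57 min; less 30 min break → 5 h 27 min
Wed: 10:09 AM–3:42 PM = 5 h 33 min; less 30 min break → 5 h 3 min
Thu: 7:04 AM–3:06 PM = 8 h 2 min; less 30 min break → 7 h 32 min
Fri: 8:45 AM–1:02 PM = 4 h 17 min; less 30 min break → 3 h 47 min
Sat: 5:41 AM–11:35 AM = 5 h 54 min; less 30 min break → 5 h 24 min
Total: 7 h 20 min + 5 h 27 min + 5 h 3 min + 7 h 32 min + 3 h 47 min + 5 h 24 min = 34 h 33 min.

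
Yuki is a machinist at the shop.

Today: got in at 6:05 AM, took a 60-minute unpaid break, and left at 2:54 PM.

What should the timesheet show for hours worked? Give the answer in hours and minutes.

Today: 6:05 AM–2:54 PM = 8 h 49 min; less 60 min break → 7 h 49 min

7 h 49 min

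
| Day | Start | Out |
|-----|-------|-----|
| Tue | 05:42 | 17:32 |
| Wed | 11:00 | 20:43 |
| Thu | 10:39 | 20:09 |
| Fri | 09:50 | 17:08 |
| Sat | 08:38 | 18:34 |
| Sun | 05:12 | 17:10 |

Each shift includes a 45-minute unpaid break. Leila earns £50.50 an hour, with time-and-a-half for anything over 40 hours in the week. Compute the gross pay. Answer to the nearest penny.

£3213.06

Tue: 05:42–17:32 = 11 h 50 min; less 45 min break → 11 h 5 min
Wed: 11:00–20:43 = 9 h 43 min; less 45 min break → 8 h 58 min
Thu: 10:39–20:09 = 9 h 30 min; less 45 min break → 8 h 45 min
Fri: 09:50–17:08 = 7 h 18 min; less 45 min break → 6 h 33 min
Sat: 08:38–18:34 = 9 h 56 min; less 45 min break → 9 h 11 min
Sun: 05:12–17:10 = 11 h 58 min; less 45 min break → 11 h 13 min
Total worked: 55 h 45 min = 3345 min.
Regular 40 h 0 min = 2400 min at £50.50/h; overtime 15 h 45 min = 945 min at £75.75/h.
Pay = (2400 × £50.50 + 945 × £75.75) ÷ 60 = £3213.06.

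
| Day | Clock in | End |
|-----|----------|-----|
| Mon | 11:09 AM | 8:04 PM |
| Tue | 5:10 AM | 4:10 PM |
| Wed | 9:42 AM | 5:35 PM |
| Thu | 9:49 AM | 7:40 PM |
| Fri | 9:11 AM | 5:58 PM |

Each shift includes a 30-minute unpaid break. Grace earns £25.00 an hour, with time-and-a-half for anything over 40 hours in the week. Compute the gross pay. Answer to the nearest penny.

£1147.50

Mon: 11:09 AM–8:04 PM = 8 h 55 min; less 30 min break → 8 h 25 min
Tue: 5:10 AM–4:10 PM = 11 h 0 min; less 30 min break → 10 h 30 min
Wed: 9:42 AM–5:35 PM = 7 h 53 min; less 30 min break → 7 h 23 min
Thu: 9:49 AM–7:40 PM = 9 h 51 min; less 30 min break → 9 h 21 min
Fri: 9:11 AM–5:58 PM = 8 h 47 min; less 30 min break → 8 h 17 min
Total worked: 43 h 56 min = 2636 min.
Regular 40 h 0 min = 2400 min at £25.00/h; overtime 3 h 56 min = 236 min at £37.50/h.
Pay = (2400 × £25.00 + 236 × £37.50) ÷ 60 = £1147.50.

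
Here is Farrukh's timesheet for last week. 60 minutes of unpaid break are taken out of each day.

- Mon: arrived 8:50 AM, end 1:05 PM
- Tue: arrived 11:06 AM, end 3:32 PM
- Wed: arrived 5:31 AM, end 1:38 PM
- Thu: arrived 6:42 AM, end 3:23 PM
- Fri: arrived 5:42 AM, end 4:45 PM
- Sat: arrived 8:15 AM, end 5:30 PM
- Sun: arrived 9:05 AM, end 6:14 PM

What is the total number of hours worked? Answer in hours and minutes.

Mon: 8:50 AM–1:05 PM = 4 h 15 min; less 60 min break → 3 h 15 min
Tue: 11:06 AM–3:32 PM = 4 h 26 min; less 60 min break → 3 h 26 min
Wed: 5:31 AM–1:38 PM = 8 h 7 min; less 60 min break → 7 h 7 min
Thu: 6:42 AM–3:23 PM = 8 h 41 min; less 60 min break → 7 h 41 min
Fri: 5:42 AM–4:45 PM = 11 h 3 min; less 60 min break → 10 h 3 min
Sat: 8:15 AM–5:30 PM = 9 h 15 min; less 60 min break → 8 h 15 min
Sun: 9:05 AM–6:14 PM = 9 h 9 min; less 60 min break → 8 h 9 min
Total: 3 h 15 min + 3 h 26 min + 7 h 7 min + 7 h 41 min + 10 h 3 min + 8 h 15 min + 8 h 9 min = 47 h 56 min.

47 h 56 min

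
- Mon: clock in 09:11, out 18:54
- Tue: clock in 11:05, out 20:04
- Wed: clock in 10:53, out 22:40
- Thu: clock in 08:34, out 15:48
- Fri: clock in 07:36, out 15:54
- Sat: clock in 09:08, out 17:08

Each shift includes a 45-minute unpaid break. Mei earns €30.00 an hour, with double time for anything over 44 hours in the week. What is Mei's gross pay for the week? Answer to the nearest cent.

Mon: 09:11–18:54 = 9 h 43 min; less 45 min break → 8 h 58 min
Tue: 11:05–20:04 = 8 h 59 min; less 45 min break → 8 h 14 min
Wed: 10:53–22:40 = 11 h 47 min; less 45 min break → 11 h 2 min
Thu: 08:34–15:48 = 7 h 14 min; less 45 min break → 6 h 29 min
Fri: 07:36–15:54 = 8 h 18 min; less 45 min break → 7 h 33 min
Sat: 09:08–17:08 = 8 h 0 min; less 45 min break → 7 h 15 min
Total worked: 49 h 31 min = 2971 min.
Regular 44 h 0 min = 2640 min at €30.00/h; overtime 5 h 31 min = 331 min at €60.00/h.
Pay = (2640 × €30.00 + 331 × €60.00) ÷ 60 = €1651.00.

€1651.00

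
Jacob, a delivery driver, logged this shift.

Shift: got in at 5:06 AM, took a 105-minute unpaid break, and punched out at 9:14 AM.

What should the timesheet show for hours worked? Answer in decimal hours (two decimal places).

Shift: 5:06 AM–9:14 AM = 4 h 8 min; less 105 min break → 2 h 23 min

2.38 hours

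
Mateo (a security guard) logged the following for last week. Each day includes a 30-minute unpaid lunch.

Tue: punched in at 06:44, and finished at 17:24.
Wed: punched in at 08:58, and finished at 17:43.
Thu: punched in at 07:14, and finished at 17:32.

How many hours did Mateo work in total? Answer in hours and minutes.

Tue: 06:44–17:24 = 10 h 40 min; less 30 min break → 10 h 10 min
Wed: 08:58–17:43 = 8 h 45 min; less 30 min break → 8 h 15 min
Thu: 07:14–17:32 = 10 h 18 min; less 30 min break → 9 h 48 min
Total: 10 h 10 min + 8 h 15 min + 9 h 48 min = 28 h 13 min.

28 h 13 min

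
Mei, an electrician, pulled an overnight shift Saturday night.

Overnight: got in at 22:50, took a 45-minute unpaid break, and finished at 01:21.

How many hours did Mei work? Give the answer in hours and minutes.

Overnight: 22:50 → midnight = 1 h 10 min; midnight → 01:21 = 1 h 21 min; span 2 h 31 min; less 45 min break → 1 h 46 min

1 h 46 min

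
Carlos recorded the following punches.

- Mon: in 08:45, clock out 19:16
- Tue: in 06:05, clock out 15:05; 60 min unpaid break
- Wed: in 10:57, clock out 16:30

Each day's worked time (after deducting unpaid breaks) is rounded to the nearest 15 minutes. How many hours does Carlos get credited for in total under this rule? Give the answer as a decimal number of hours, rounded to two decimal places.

24.00 hours

Mon: 08:45–19:16 = 10 h 31 min → rounds to 10 h 30 min
Tue: 06:05–15:05 = 9 h 0 min − 60 min = 8 h 0 min → rounds to 8 h 0 min
Wed: 10:57–16:30 = 5 h 33 min → rounds to 5 h 30 min
Total credited: 24 h 0 min.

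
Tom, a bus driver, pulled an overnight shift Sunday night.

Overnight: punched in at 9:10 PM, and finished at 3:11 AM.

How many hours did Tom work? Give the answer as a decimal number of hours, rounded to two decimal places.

Overnight: 9:10 PM → midnight = 2 h 50 min; midnight → 3:11 AM = 3 h 11 min; span 6 h 1 min

6.02 hours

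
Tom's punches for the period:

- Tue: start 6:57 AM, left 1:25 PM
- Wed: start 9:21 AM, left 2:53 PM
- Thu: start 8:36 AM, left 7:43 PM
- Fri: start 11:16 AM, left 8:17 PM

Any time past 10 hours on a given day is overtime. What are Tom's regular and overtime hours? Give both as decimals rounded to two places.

Regular 31.02 hours, overtime 1.12 hours

Tue: 6:57 AM–1:25 PM = 6 h 28 min
Wed: 9:21 AM–2:53 PM = 5 h 32 min
Thu: 8:36 AM–7:43 PM = 11 h 7 min
Fri: 11:16 AM–8:17 PM = 9 h 1 min
Tue reg 6 h 28 min / OT 0 h 0 min; Wed reg 5 h 32 min / OT 0 h 0 min; Thu reg 10 h 0 min / OT 1 h 7 min; Fri reg 9 h 1 min / OT 0 h 0 min.
Totals: regular 31 h 1 min, overtime 1 h 7 min.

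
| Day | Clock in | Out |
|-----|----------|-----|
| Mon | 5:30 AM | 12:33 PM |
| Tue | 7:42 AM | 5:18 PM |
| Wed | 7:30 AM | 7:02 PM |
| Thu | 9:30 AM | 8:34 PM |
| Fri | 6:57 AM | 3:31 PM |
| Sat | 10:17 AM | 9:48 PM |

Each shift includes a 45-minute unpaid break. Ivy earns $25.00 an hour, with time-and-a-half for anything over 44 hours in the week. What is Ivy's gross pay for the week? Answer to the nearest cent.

Mon: 5:30 AM–12:33 PM = 7 h 3 min; less 45 min break → 6 h 18 min
Tue: 7:42 AM–5:18 PM = 9 h 36 min; less 45 min break → 8 h 51 min
Wed: 7:30 AM–7:02 PM = 11 h 32 min; less 45 min break → 10 h 47 min
Thu: 9:30 AM–8:34 PM = 11 h 4 min; less 45 min break → 10 h 19 min
Fri: 6:57 AM–3:31 PM = 8 h 34 min; less 45 min break → 7 h 49 min
Sat: 10:17 AM–9:48 PM = 11 h 31 min; less 45 min break → 10 h 46 min
Total worked: 54 h 50 min = 3290 min.
Regular 44 h 0 min = 2640 min at $25.00/h; overtime 10 h 50 min = 650 min at $37.50/h.
Pay = (2640 × $25.00 + 650 × $37.50) ÷ 60 = $1506.25.

$1506.25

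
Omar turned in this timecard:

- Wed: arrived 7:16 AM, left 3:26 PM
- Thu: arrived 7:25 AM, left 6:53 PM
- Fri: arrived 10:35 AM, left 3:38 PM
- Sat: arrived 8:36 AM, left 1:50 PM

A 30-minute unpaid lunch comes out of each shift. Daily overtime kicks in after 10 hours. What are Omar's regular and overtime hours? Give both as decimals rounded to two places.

Wed: 7:16 AM–3:26 PM = 8 h 10 min; less 30 min break → 7 h 40 min
Thu: 7:25 AM–6:53 PM = 11 h 28 min; less 30 min break → 10 h 58 min
Fri: 10:35 AM–3:38 PM = 5 h 3 min; less 30 min break → 4 h 33 min
Sat: 8:36 AM–1:50 PM = 5 h 14 min; less 30 min break → 4 h 44 min
Wed reg 7 h 40 min / OT 0 h 0 min; Thu reg 10 h 0 min / OT 0 h 58 min; Fri reg 4 h 33 min / OT 0 h 0 min; Sat reg 4 h 44 min / OT 0 h 0 min.
Totals: regular 26 h 57 min, overtime 0 h 58 min.

Regular 26.95 hours, overtime 0.97 hours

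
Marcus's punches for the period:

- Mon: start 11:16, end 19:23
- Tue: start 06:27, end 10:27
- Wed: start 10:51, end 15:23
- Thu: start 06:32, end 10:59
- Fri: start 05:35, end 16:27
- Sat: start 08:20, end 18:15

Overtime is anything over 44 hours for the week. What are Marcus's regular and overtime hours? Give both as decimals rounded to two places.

Mon: 11:16–19:23 = 8 h 7 min
Tue: 06:27–10:27 = 4 h 0 min
Wed: 10:51–15:23 = 4 h 32 min
Thu: 06:32–10:59 = 4 h 27 min
Fri: 05:35–16:27 = 10 h 52 min
Sat: 08:20–18:15 = 9 h 55 min
Total worked: 41 h 53 min = 41.88 h.
Threshold 44 h → overtime 0 h 0 min, regular 41 h 53 min.

Regular 41.88 hours, overtime 0.00 hours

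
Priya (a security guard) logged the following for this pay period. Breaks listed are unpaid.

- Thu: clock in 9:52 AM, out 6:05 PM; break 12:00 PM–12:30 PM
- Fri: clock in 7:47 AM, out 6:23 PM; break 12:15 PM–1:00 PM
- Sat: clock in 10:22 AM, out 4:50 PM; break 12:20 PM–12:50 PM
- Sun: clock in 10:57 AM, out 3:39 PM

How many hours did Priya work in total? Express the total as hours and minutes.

28 h 14 min

Thu: 9:52 AM–6:05 PM = 8 h 13 min; less 30 min break → 7 h 43 min
Fri: 7:47 AM–6:23 PM = 10 h 36 min; less 45 min break → 9 h 51 min
Sat: 10:22 AM–4:50 PM = 6 h 28 min; less 30 min break → 5 h 58 min
Sun: 10:57 AM–3:39 PM = 4 h 42 min
Total: 7 h 43 min + 9 h 51 min + 5 h 58 min + 4 h 42 min = 28 h 14 min.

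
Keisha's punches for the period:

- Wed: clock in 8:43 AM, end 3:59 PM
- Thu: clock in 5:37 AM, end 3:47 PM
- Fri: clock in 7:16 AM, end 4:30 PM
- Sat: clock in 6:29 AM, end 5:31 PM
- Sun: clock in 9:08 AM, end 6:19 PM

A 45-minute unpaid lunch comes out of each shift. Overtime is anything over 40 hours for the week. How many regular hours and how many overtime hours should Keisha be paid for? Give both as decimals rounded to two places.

Wed: 8:43 AM–3:59 PM = 7 h 16 min; less 45 min break → 6 h 31 min
Thu: 5:37 AM–3:47 PM = 10 h 10 min; less 45 min break → 9 h 25 min
Fri: 7:16 AM–4:30 PM = 9 h 14 min; less 45 min break → 8 h 29 min
Sat: 6:29 AM–5:31 PM = 11 h 2 min; less 45 min break → 10 h 17 min
Sun: 9:08 AM–6:19 PM = 9 h 11 min; less 45 min break → 8 h 26 min
Total worked: 43 h 8 min = 43.13 h.
Threshold 40 h → overtime 3 h 8 min, regular 40 h 0 min.

Regular 40.00 hours, overtime 3.13 hours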